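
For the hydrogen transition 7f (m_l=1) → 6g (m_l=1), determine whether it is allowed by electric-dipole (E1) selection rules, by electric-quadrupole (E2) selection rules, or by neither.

Δl = 4 − 3 = +1; l_i + l_f = 7.
Δm_l = +0.
E1 (Δl = ±1, |Δm_l| ≤ 1): satisfied.
E2 (Δl = 0,±2, l_i+l_f ≥ 2, |Δm_l| ≤ 2): not satisfied.

E1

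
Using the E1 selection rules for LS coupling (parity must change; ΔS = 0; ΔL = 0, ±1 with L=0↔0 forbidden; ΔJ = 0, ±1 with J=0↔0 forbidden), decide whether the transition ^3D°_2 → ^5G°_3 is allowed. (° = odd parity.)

forbidden

ΔJ = 0, ±1 (not J=0↔0): J: 2 → 3, ΔJ = +1 — satisfied.
ΔS = 0: S: 1 → 2 — violated.
ΔL = 0, ±1 (not L=0↔0): L: 2 → 4, ΔL = +2 — violated.
Parity must change: odd → odd — violated.
Rule(s) violated: parity, ΔS, ΔL.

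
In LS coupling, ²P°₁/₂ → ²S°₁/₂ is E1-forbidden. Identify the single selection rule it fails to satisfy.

Parity must change: odd → odd — violated.
ΔS = 0: S: 1/2 → 1/2 — satisfied.
ΔL = 0, ±1 (not L=0↔0): L: 1 → 0, ΔL = -1 — satisfied.
ΔJ = 0, ±1 (not J=0↔0): J: 1/2 → 1/2, ΔJ = +0 — satisfied.

parity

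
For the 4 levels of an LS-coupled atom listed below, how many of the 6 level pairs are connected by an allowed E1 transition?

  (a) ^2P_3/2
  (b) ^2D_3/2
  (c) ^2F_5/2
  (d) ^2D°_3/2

(a)–(b): forbidden (parity).
(a)–(c): forbidden (parity, ΔL).
(a)–(d): allowed.
(b)–(c): forbidden (parity).
(b)–(d): allowed.
(c)–(d): allowed.
Allowed pairs: 3 of 6.

3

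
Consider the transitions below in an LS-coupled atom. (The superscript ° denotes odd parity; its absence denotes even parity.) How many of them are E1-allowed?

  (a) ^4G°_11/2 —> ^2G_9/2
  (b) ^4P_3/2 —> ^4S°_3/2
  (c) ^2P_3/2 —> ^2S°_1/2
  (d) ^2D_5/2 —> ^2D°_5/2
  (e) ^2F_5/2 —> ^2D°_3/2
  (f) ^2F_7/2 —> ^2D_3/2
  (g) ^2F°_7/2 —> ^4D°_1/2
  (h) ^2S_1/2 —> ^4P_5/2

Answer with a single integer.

(a) forbidden (ΔS fails)
(b) allowed
(c) allowed
(d) allowed
(e) allowed
(f) forbidden (parity, ΔJ fail)
(g) forbidden (parity, ΔS, ΔJ fail)
(h) forbidden (parity, ΔS, ΔJ fail)
Total allowed: 4 of 8.

4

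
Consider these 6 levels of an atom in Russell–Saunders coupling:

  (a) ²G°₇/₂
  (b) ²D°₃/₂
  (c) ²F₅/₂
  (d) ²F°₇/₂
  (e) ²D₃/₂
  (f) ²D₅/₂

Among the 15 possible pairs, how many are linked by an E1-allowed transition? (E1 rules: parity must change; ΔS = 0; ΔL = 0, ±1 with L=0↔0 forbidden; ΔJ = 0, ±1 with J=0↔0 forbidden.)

6

(a)–(b): forbidden (parity, ΔL, ΔJ).
(a)–(c): allowed.
(a)–(d): forbidden (parity).
(a)–(e): forbidden (ΔL, ΔJ).
(a)–(f): forbidden (ΔL).
(b)–(c): allowed.
(b)–(d): forbidden (parity, ΔJ).
(b)–(e): allowed.
(b)–(f): allowed.
(c)–(d): allowed.
(c)–(e): forbidden (parity).
(c)–(f): forbidden (parity).
(d)–(e): forbidden (ΔJ).
(d)–(f): allowed.
(e)–(f): forbidden (parity).
Allowed pairs: 6 of 15.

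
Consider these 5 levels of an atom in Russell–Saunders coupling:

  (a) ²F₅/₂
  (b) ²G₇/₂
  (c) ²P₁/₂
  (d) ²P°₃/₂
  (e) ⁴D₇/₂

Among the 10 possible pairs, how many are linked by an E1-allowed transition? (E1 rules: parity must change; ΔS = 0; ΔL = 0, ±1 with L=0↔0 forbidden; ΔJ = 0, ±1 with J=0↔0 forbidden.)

(a)–(b): forbidden (parity).
(a)–(c): forbidden (parity, ΔL, ΔJ).
(a)–(d): forbidden (ΔL).
(a)–(e): forbidden (parity, ΔS).
(b)–(c): forbidden (parity, ΔL, ΔJ).
(b)–(d): forbidden (ΔL, ΔJ).
(b)–(e): forbidden (parity, ΔS, ΔL).
(c)–(d): allowed.
(c)–(e): forbidden (parity, ΔS, ΔJ).
(d)–(e): forbidden (ΔS, ΔJ).
Allowed pairs: 1 of 10.

1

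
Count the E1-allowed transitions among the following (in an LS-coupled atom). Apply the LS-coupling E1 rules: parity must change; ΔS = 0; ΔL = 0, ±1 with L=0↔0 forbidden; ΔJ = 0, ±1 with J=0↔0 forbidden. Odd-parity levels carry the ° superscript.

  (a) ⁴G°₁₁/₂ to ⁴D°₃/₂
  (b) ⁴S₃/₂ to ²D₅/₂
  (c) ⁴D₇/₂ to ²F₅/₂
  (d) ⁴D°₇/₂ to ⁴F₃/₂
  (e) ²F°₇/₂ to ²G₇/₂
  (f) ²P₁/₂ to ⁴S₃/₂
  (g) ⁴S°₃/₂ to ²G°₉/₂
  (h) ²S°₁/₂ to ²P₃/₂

2

(a) forbidden (parity, ΔL, ΔJ fail)
(b) forbidden (parity, ΔS, ΔL fail)
(c) forbidden (parity, ΔS fail)
(d) forbidden (ΔJ fails)
(e) allowed
(f) forbidden (parity, ΔS fail)
(g) forbidden (parity, ΔS, ΔL, ΔJ fail)
(h) allowed
Total allowed: 2 of 8.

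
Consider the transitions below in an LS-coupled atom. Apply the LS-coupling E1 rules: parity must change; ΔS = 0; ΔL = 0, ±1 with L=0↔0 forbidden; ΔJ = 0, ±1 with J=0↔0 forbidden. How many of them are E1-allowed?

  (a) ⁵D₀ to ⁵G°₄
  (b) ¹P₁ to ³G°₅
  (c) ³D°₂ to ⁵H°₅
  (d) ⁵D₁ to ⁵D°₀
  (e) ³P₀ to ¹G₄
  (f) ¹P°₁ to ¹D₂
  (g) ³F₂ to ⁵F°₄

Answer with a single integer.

2

(a) forbidden (ΔL, ΔJ fail)
(b) forbidden (ΔS, ΔL, ΔJ fail)
(c) forbidden (parity, ΔS, ΔL, ΔJ fail)
(d) allowed
(e) forbidden (parity, ΔS, ΔL, ΔJ fail)
(f) allowed
(g) forbidden (ΔS, ΔJ fail)
Total allowed: 2 of 7.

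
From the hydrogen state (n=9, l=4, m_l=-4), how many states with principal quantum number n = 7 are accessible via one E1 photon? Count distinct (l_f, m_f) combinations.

4

E1 requires Δl = ±1, so l_f ∈ {3, 5}; with 0 ≤ l_f ≤ n_f−1 = 6, the allowed l_f values are {3, 5}.
For l_f = 3: m_f ∈ {m_i−1, m_i, m_i+1} ∩ [−3, 3] = {-3} → 1 state.
For l_f = 5: m_f ∈ {m_i−1, m_i, m_i+1} ∩ [−5, 5] = {-5, -4, -3} → 3 states.
Total: 4.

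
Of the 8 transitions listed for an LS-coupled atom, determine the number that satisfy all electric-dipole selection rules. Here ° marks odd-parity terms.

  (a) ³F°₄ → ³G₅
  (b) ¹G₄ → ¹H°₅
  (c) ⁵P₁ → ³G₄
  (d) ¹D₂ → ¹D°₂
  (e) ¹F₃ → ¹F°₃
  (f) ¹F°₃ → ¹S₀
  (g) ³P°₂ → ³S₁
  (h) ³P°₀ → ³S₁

6

(a) allowed
(b) allowed
(c) forbidden (parity, ΔS, ΔL, ΔJ fail)
(d) allowed
(e) allowed
(f) forbidden (ΔL, ΔJ fail)
(g) allowed
(h) allowed
Total allowed: 6 of 8.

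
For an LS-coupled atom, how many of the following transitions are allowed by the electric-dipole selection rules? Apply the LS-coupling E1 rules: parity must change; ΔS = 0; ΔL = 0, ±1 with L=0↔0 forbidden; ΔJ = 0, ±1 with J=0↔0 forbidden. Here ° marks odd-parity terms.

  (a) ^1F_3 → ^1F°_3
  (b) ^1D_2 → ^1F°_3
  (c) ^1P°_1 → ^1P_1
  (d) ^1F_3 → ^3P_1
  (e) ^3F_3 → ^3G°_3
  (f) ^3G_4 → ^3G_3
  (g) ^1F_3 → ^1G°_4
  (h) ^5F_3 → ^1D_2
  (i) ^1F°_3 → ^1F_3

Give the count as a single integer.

6

(a) allowed
(b) allowed
(c) allowed
(d) forbidden (parity, ΔS, ΔL, ΔJ fail)
(e) allowed
(f) forbidden (parity fails)
(g) allowed
(h) forbidden (parity, ΔS fail)
(i) allowed
Total allowed: 6 of 9.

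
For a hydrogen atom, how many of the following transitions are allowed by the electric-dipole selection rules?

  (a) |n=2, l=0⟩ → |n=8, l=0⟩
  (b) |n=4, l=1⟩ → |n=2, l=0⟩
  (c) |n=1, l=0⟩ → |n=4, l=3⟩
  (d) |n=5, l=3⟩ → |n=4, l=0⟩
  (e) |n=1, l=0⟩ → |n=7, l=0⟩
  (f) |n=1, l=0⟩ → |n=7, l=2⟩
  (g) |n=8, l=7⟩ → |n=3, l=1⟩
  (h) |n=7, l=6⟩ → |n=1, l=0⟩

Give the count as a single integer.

(a) forbidden — Δl = +0 (E1 requires Δl = ±1)
(b) allowed
(c) forbidden — Δl = +3 (E1 requires Δl = ±1)
(d) forbidden — Δl = -3 (E1 requires Δl = ±1)
(e) forbidden — Δl = +0 (E1 requires Δl = ±1)
(f) forbidden — Δl = +2 (E1 requires Δl = ±1)
(g) forbidden — Δl = -6 (E1 requires Δl = ±1)
(h) forbidden — Δl = -6 (E1 requires Δl = ±1)
Total allowed: 1 of 8.

1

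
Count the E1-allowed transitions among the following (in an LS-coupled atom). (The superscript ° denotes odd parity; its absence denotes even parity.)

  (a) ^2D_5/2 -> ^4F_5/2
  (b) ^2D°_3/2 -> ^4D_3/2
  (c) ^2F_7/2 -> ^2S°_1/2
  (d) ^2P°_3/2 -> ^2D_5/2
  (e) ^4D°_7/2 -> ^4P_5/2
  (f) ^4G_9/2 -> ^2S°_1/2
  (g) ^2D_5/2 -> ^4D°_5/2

2

(a) forbidden (parity, ΔS fail)
(b) forbidden (ΔS fails)
(c) forbidden (ΔL, ΔJ fail)
(d) allowed
(e) allowed
(f) forbidden (ΔS, ΔL, ΔJ fail)
(g) forbidden (ΔS fails)
Total allowed: 2 of 7.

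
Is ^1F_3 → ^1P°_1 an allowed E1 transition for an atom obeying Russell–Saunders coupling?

forbidden

Initial level: S=0, L=3, J=3, parity even. Final level: S=0, L=1, J=1, parity odd.
Parity must change: even → odd — ✓.
ΔJ = 0, ±1 (not J=0↔0): J: 3 → 1, ΔJ = -2 — ✗.
ΔS = 0: S: 0 → 0 — ✓.
ΔL = 0, ±1 (not L=0↔0): L: 3 → 1, ΔL = -2 — ✗.
Rule(s) violated: ΔL, ΔJ.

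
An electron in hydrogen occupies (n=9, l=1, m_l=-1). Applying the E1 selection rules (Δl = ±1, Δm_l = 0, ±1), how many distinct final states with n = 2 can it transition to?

E1 requires Δl = ±1, so l_f ∈ {0, 2}; with 0 ≤ l_f ≤ n_f−1 = 1, the allowed l_f values are {0}.
For l_f = 0: m_f ∈ {m_i−1, m_i, m_i+1} ∩ [−0, 0] = {0} → 1 state.
Total: 1.

1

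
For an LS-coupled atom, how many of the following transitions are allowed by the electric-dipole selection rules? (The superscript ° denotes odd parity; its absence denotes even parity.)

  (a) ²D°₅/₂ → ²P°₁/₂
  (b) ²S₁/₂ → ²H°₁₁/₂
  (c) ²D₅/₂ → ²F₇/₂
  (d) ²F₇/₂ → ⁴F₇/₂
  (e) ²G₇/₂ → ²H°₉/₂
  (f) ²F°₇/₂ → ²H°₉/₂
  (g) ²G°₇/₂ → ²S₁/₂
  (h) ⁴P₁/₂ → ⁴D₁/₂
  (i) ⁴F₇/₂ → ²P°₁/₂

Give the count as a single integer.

1

(a) forbidden (parity, ΔJ fail)
(b) forbidden (ΔL, ΔJ fail)
(c) forbidden (parity fails)
(d) forbidden (parity, ΔS fail)
(e) allowed
(f) forbidden (parity, ΔL fail)
(g) forbidden (ΔL, ΔJ fail)
(h) forbidden (parity fails)
(i) forbidden (ΔS, ΔL, ΔJ fail)
Total allowed: 1 of 9.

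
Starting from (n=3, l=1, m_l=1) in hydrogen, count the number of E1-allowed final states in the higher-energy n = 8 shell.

E1 requires Δl = ±1, so l_f ∈ {0, 2}; with 0 ≤ l_f ≤ n_f−1 = 7, the allowed l_f values are {0, 2}.
For l_f = 0: m_f ∈ {m_i−1, m_i, m_i+1} ∩ [−0, 0] = {0} → 1 state.
For l_f = 2: m_f ∈ {m_i−1, m_i, m_i+1} ∩ [−2, 2] = {0, 1, 2} → 3 states.
Total: 4.

4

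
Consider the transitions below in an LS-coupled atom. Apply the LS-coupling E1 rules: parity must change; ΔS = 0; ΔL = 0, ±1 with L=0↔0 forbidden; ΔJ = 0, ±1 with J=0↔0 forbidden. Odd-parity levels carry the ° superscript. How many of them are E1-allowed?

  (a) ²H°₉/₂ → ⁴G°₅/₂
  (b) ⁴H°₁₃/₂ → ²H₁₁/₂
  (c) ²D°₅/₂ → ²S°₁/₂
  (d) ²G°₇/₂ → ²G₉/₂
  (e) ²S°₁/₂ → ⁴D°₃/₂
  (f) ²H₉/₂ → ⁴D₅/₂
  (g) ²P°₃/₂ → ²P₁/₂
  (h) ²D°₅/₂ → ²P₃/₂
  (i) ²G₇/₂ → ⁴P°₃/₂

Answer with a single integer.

(a) forbidden (parity, ΔS, ΔJ fail)
(b) forbidden (ΔS fails)
(c) forbidden (parity, ΔL, ΔJ fail)
(d) allowed
(e) forbidden (parity, ΔS, ΔL fail)
(f) forbidden (parity, ΔS, ΔL, ΔJ fail)
(g) allowed
(h) allowed
(i) forbidden (ΔS, ΔL, ΔJ fail)
Total allowed: 3 of 9.

3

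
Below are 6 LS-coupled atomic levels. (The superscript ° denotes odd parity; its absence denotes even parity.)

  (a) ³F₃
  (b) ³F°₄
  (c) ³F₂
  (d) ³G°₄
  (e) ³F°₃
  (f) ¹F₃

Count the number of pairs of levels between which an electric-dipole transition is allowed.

4

(a)–(b): allowed.
(a)–(c): forbidden (parity).
(a)–(d): allowed.
(a)–(e): allowed.
(a)–(f): forbidden (parity, ΔS).
(b)–(c): forbidden (ΔJ).
(b)–(d): forbidden (parity).
(b)–(e): forbidden (parity).
(b)–(f): forbidden (ΔS).
(c)–(d): forbidden (ΔJ).
(c)–(e): allowed.
(c)–(f): forbidden (parity, ΔS).
(d)–(e): forbidden (parity).
(d)–(f): forbidden (ΔS).
(e)–(f): forbidden (ΔS).
Allowed pairs: 4 of 15.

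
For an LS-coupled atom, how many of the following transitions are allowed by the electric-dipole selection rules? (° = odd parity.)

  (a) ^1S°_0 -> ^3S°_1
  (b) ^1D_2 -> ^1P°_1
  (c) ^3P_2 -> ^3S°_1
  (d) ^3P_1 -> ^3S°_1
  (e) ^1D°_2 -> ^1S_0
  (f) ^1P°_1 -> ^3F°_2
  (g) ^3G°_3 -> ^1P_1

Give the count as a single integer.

(a) forbidden (parity, ΔS, ΔL fail)
(b) allowed
(c) allowed
(d) allowed
(e) forbidden (ΔL, ΔJ fail)
(f) forbidden (parity, ΔS, ΔL fail)
(g) forbidden (ΔS, ΔL, ΔJ fail)
Total allowed: 3 of 7.

3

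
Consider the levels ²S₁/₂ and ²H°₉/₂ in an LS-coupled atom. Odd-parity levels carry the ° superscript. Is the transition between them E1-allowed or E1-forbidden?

Initial level: S=1/2, L=0, J=1/2, parity even. Final level: S=1/2, L=5, J=9/2, parity odd.
ΔL = 0, ±1 (not L=0↔0): L: 0 → 5, ΔL = +5 — violated.
Parity must change: even → odd — satisfied.
ΔJ = 0, ±1 (not J=0↔0): J: 1/2 → 9/2, ΔJ = +4 — violated.
ΔS = 0: S: 1/2 → 1/2 — satisfied.
Rule(s) violated: ΔL, ΔJ.

forbidden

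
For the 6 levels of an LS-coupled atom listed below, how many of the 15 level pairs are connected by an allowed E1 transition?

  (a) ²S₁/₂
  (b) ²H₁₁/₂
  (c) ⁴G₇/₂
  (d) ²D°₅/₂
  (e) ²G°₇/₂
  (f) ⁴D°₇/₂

(a)–(b): forbidden (parity, ΔL, ΔJ).
(a)–(c): forbidden (parity, ΔS, ΔL, ΔJ).
(a)–(d): forbidden (ΔL, ΔJ).
(a)–(e): forbidden (ΔL, ΔJ).
(a)–(f): forbidden (ΔS, ΔL, ΔJ).
(b)–(c): forbidden (parity, ΔS, ΔJ).
(b)–(d): forbidden (ΔL, ΔJ).
(b)–(e): forbidden (ΔJ).
(b)–(f): forbidden (ΔS, ΔL, ΔJ).
(c)–(d): forbidden (ΔS, ΔL).
(c)–(e): forbidden (ΔS).
(c)–(f): forbidden (ΔL).
(d)–(e): forbidden (parity, ΔL).
(d)–(f): forbidden (parity, ΔS).
(e)–(f): forbidden (parity, ΔS, ΔL).
Allowed pairs: 0 of 15.

0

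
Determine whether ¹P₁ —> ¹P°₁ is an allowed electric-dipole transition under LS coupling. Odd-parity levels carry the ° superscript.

allowed

Reading off the term symbols: S 0→0, L 1→1, J 1→1, parity even→odd.
Parity must change: even → odd — satisfied.
ΔS = 0: S: 0 → 0 — satisfied.
ΔL = 0, ±1 (not L=0↔0): L: 1 → 1, ΔL = +0 — satisfied.
ΔJ = 0, ±1 (not J=0↔0): J: 1 → 1, ΔJ = +0 — satisfied.
All four E1 rules are satisfied.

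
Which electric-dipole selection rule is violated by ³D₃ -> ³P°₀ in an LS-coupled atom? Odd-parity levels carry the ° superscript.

ΔJ = 0, ±1 (not J=0↔0): J: 3 → 0, ΔJ = -3 — fails.
ΔS = 0: S: 1 → 1 — passes.
Parity must change: even → odd — passes.
ΔL = 0, ±1 (not L=0↔0): L: 2 → 1, ΔL = -1 — passes.

the ΔJ = 0, ±1 rule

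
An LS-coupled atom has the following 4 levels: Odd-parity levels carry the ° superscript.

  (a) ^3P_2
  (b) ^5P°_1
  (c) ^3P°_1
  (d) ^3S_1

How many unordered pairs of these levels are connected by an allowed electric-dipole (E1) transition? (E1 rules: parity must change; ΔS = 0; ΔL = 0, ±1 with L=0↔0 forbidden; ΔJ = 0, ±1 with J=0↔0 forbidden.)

2

(a)–(b): forbidden (ΔS).
(a)–(c): allowed.
(a)–(d): forbidden (parity).
(b)–(c): forbidden (parity, ΔS).
(b)–(d): forbidden (ΔS).
(c)–(d): allowed.
Allowed pairs: 2 of 6.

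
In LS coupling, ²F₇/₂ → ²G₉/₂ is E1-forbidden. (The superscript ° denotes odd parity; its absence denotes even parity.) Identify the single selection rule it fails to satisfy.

parity

Parity must change: even → even — fails.
ΔS = 0: S: 1/2 → 1/2 — ok.
ΔL = 0, ±1 (not L=0↔0): L: 3 → 4, ΔL = +1 — ok.
ΔJ = 0, ±1 (not J=0↔0): J: 7/2 → 9/2, ΔJ = +1 — ok.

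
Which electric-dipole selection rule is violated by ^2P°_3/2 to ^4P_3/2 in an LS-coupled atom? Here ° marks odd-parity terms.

the ΔS = 0 rule

Reading off the term symbols: S 1/2→3/2, L 1→1, J 3/2→3/2, parity odd→even.
Parity must change: odd → even — passes.
ΔS = 0: S: 1/2 → 3/2 — fails.
ΔL = 0, ±1 (not L=0↔0): L: 1 → 1, ΔL = +0 — passes.
ΔJ = 0, ±1 (not J=0↔0): J: 3/2 → 3/2, ΔJ = +0 — passes.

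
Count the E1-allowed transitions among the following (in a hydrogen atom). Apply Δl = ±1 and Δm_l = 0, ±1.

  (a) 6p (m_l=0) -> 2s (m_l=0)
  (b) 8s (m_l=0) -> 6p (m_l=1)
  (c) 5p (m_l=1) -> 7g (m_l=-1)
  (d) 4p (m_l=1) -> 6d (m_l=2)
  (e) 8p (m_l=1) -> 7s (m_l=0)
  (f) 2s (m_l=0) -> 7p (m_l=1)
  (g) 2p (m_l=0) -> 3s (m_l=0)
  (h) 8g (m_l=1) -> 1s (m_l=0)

6

(a) allowed
(b) allowed
(c) forbidden — Δl = +3 (E1 requires Δl = ±1); Δm_l = -2 (E1 requires Δm_l = 0, ±1)
(d) allowed
(e) allowed
(f) allowed
(g) allowed
(h) forbidden — Δl = -4 (E1 requires Δl = ±1)
Total allowed: 6 of 8.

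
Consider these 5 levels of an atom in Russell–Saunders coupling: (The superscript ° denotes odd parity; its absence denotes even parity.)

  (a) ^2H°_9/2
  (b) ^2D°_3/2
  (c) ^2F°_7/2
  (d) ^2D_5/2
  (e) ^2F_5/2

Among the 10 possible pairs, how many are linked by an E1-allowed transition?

(a)–(b): forbidden (parity, ΔL, ΔJ).
(a)–(c): forbidden (parity, ΔL).
(a)–(d): forbidden (ΔL, ΔJ).
(a)–(e): forbidden (ΔL, ΔJ).
(b)–(c): forbidden (parity, ΔJ).
(b)–(d): allowed.
(b)–(e): allowed.
(c)–(d): allowed.
(c)–(e): allowed.
(d)–(e): forbidden (parity).
Allowed pairs: 4 of 10.

4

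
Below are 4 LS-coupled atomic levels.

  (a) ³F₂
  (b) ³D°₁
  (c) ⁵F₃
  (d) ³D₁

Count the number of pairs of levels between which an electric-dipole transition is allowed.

(a)–(b): allowed.
(a)–(c): forbidden (parity, ΔS).
(a)–(d): forbidden (parity).
(b)–(c): forbidden (ΔS, ΔJ).
(b)–(d): allowed.
(c)–(d): forbidden (parity, ΔS, ΔJ).
Allowed pairs: 2 of 6.

2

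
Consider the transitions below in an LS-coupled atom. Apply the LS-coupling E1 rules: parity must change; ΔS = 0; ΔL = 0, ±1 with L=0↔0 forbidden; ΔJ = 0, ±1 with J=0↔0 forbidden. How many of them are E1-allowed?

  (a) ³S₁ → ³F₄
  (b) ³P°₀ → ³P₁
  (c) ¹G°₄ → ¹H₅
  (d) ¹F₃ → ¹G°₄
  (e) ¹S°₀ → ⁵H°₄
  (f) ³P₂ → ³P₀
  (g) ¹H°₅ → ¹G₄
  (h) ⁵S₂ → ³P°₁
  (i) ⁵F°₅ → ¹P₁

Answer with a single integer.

(a) forbidden (parity, ΔL, ΔJ fail)
(b) allowed
(c) allowed
(d) allowed
(e) forbidden (parity, ΔS, ΔL, ΔJ fail)
(f) forbidden (parity, ΔJ fail)
(g) allowed
(h) forbidden (ΔS fails)
(i) forbidden (ΔS, ΔL, ΔJ fail)
Total allowed: 4 of 9.

4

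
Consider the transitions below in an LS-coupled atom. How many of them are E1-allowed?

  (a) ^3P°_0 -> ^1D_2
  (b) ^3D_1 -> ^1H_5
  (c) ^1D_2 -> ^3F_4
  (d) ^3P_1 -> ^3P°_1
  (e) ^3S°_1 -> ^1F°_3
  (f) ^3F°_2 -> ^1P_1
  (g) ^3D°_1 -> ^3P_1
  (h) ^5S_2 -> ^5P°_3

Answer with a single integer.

(a) forbidden (ΔS, ΔJ fail)
(b) forbidden (parity, ΔS, ΔL, ΔJ fail)
(c) forbidden (parity, ΔS, ΔJ fail)
(d) allowed
(e) forbidden (parity, ΔS, ΔL, ΔJ fail)
(f) forbidden (ΔS, ΔL fail)
(g) allowed
(h) allowed
Total allowed: 3 of 8.

3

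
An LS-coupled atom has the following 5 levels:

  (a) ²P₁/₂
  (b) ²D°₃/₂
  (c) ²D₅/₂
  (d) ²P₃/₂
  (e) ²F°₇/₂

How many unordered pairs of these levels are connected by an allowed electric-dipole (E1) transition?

(a)–(b): allowed.
(a)–(c): forbidden (parity, ΔJ).
(a)–(d): forbidden (parity).
(a)–(e): forbidden (ΔL, ΔJ).
(b)–(c): allowed.
(b)–(d): allowed.
(b)–(e): forbidden (parity, ΔJ).
(c)–(d): forbidden (parity).
(c)–(e): allowed.
(d)–(e): forbidden (ΔL, ΔJ).
Allowed pairs: 4 of 10.

4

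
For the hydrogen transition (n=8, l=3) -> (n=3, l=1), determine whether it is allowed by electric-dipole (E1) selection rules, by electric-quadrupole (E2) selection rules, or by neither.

E2

Δl = 1 − 3 = -2; l_i + l_f = 4.
E1 (Δl = ±1): not satisfied.
E2 (Δl = 0,±2, l_i+l_f ≥ 2): satisfied.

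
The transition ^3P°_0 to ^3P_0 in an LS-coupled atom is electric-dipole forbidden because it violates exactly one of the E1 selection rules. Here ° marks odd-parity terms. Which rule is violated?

ΔJ = 0, ±1 (not J=0↔0): J: 0 → 0, ΔJ = +0 — fails.
ΔS = 0: S: 1 → 1 — ok.
Parity must change: odd → even — ok.
ΔL = 0, ±1 (not L=0↔0): L: 1 → 1, ΔL = +0 — ok.

the J=0 ↔ J=0 exclusion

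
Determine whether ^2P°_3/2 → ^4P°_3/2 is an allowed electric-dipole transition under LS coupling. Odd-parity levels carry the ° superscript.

Parity must change: odd → odd — fails.
ΔS = 0: S: 1/2 → 3/2 — fails.
ΔL = 0, ±1 (not L=0↔0): L: 1 → 1, ΔL = +0 — ok.
ΔJ = 0, ±1 (not J=0↔0): J: 3/2 → 3/2, ΔJ = +0 — ok.
Rule(s) violated: parity, ΔS.

forbidden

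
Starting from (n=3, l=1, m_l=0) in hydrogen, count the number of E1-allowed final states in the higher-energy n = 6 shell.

4

E1 requires Δl = ±1, so l_f ∈ {0, 2}; with 0 ≤ l_f ≤ n_f−1 = 5, the allowed l_f values are {0, 2}.
For l_f = 0: m_f ∈ {m_i−1, m_i, m_i+1} ∩ [−0, 0] = {0} → 1 state.
For l_f = 2: m_f ∈ {m_i−1, m_i, m_i+1} ∩ [−2, 2] = {-1, 0, 1} → 3 states.
Total: 4.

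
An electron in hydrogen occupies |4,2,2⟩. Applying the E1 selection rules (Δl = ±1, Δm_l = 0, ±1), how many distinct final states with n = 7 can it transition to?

E1 requires Δl = ±1, so l_f ∈ {1, 3}; with 0 ≤ l_f ≤ n_f−1 = 6, the allowed l_f values are {1, 3}.
For l_f = 1: m_f ∈ {m_i−1, m_i, m_i+1} ∩ [−1, 1] = {1} → 1 state.
For l_f = 3: m_f ∈ {m_i−1, m_i, m_i+1} ∩ [−3, 3] = {1, 2, 3} → 3 states.
Total: 4.

4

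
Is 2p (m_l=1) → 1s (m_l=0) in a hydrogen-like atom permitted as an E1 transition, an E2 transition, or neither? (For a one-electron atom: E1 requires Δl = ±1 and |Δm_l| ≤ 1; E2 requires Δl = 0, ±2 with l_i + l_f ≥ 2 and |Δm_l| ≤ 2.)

Δl = 0 − 1 = -1; l_i + l_f = 1.
Δm_l = -1.
E1 (Δl = ±1, |Δm_l| ≤ 1): satisfied.
E2 (Δl = 0,±2, l_i+l_f ≥ 2, |Δm_l| ≤ 2): not satisfied.

E1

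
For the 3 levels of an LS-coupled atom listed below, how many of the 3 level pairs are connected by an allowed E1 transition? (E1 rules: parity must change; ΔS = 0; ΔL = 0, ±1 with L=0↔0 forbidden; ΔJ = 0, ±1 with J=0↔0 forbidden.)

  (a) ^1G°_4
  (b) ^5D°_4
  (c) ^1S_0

0

(a)–(b): forbidden (parity, ΔS, ΔL).
(a)–(c): forbidden (ΔL, ΔJ).
(b)–(c): forbidden (ΔS, ΔL, ΔJ).
Allowed pairs: 0 of 3.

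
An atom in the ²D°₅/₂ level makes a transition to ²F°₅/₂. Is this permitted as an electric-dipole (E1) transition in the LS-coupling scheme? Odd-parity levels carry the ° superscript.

forbidden

ΔL = 0, ±1 (not L=0↔0): L: 2 → 3, ΔL = +1 — ✓.
ΔJ = 0, ±1 (not J=0↔0): J: 5/2 → 5/2, ΔJ = +0 — ✓.
ΔS = 0: S: 1/2 → 1/2 — ✓.
Parity must change: odd → odd — ✗.
Rule(s) violated: parity.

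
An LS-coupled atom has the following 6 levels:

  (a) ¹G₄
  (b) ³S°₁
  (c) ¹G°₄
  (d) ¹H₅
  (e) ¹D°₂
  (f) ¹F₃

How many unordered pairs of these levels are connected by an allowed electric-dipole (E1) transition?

(a)–(b): forbidden (ΔS, ΔL, ΔJ).
(a)–(c): allowed.
(a)–(d): forbidden (parity).
(a)–(e): forbidden (ΔL, ΔJ).
(a)–(f): forbidden (parity).
(b)–(c): forbidden (parity, ΔS, ΔL, ΔJ).
(b)–(d): forbidden (ΔS, ΔL, ΔJ).
(b)–(e): forbidden (parity, ΔS, ΔL).
(b)–(f): forbidden (ΔS, ΔL, ΔJ).
(c)–(d): allowed.
(c)–(e): forbidden (parity, ΔL, ΔJ).
(c)–(f): allowed.
(d)–(e): forbidden (ΔL, ΔJ).
(d)–(f): forbidden (parity, ΔL, ΔJ).
(e)–(f): allowed.
Allowed pairs: 4 of 15.

4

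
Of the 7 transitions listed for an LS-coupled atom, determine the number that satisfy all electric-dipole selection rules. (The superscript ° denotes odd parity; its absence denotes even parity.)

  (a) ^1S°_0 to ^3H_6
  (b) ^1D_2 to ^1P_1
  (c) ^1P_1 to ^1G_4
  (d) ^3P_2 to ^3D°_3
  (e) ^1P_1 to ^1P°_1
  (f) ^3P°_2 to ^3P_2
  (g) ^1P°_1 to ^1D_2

(a) forbidden (ΔS, ΔL, ΔJ fail)
(b) forbidden (parity fails)
(c) forbidden (parity, ΔL, ΔJ fail)
(d) allowed
(e) allowed
(f) allowed
(g) allowed
Total allowed: 4 of 7.

4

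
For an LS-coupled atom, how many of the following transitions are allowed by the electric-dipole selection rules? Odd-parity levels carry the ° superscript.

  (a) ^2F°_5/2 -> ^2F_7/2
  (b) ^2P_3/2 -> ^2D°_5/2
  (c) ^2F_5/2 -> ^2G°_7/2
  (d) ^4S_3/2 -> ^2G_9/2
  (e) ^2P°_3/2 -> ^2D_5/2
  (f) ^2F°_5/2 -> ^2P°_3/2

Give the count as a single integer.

(a) allowed
(b) allowed
(c) allowed
(d) forbidden (parity, ΔS, ΔL, ΔJ fail)
(e) allowed
(f) forbidden (parity, ΔL fail)
Total allowed: 4 of 6.

4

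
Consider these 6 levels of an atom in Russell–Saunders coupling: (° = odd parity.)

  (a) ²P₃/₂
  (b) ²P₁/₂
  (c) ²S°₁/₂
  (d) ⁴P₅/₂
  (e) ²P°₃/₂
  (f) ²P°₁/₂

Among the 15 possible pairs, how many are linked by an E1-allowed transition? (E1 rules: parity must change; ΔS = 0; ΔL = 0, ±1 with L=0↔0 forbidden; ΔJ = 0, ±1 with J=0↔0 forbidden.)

(a)–(b): forbidden (parity).
(a)–(c): allowed.
(a)–(d): forbidden (parity, ΔS).
(a)–(e): allowed.
(a)–(f): allowed.
(b)–(c): allowed.
(b)–(d): forbidden (parity, ΔS, ΔJ).
(b)–(e): allowed.
(b)–(f): allowed.
(c)–(d): forbidden (ΔS, ΔJ).
(c)–(e): forbidden (parity).
(c)–(f): forbidden (parity).
(d)–(e): forbidden (ΔS).
(d)–(f): forbidden (ΔS, ΔJ).
(e)–(f): forbidden (parity).
Allowed pairs: 6 of 15.

6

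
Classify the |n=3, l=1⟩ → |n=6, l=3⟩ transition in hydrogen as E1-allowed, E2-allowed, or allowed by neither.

E2

Δl = 3 − 1 = +2; l_i + l_f = 4.
E1 (Δl = ±1): not satisfied.
E2 (Δl = 0,±2, l_i+l_f ≥ 2): satisfied.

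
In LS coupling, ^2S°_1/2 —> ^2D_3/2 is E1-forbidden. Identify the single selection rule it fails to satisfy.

Reading off the term symbols: S 1/2→1/2, L 0→2, J 1/2→3/2, parity odd→even.
ΔL = 0, ±1 (not L=0↔0): L: 0 → 2, ΔL = +2 — fails.
Parity must change: odd → even — ok.
ΔJ = 0, ±1 (not J=0↔0): J: 1/2 → 3/2, ΔJ = +1 — ok.
ΔS = 0: S: 1/2 → 1/2 — ok.

the ΔL = 0, ±1 rule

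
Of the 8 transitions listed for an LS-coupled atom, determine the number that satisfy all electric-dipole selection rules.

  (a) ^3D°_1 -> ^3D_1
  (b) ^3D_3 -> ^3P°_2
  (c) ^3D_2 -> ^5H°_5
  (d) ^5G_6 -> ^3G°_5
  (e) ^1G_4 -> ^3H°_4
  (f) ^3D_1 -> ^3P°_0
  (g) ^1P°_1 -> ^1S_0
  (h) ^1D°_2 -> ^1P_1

(a) allowed
(b) allowed
(c) forbidden (ΔS, ΔL, ΔJ fail)
(d) forbidden (ΔS fails)
(e) forbidden (ΔS fails)
(f) allowed
(g) allowed
(h) allowed
Total allowed: 5 of 8.

5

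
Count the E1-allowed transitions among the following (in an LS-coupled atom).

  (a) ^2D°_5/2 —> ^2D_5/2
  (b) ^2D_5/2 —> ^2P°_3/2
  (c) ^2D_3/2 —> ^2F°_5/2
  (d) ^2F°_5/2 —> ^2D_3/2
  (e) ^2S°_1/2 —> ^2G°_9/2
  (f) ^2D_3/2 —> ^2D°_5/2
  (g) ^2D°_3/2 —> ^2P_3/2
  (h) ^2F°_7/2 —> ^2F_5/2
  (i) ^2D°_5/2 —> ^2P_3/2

8

(a) allowed
(b) allowed
(c) allowed
(d) allowed
(e) forbidden (parity, ΔL, ΔJ fail)
(f) allowed
(g) allowed
(h) allowed
(i) allowed
Total allowed: 8 of 9.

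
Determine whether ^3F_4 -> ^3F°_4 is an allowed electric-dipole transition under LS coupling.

allowed

Parity must change: even → odd — ✓.
ΔS = 0: S: 1 → 1 — ✓.
ΔL = 0, ±1 (not L=0↔0): L: 3 → 3, ΔL = +0 — ✓.
ΔJ = 0, ±1 (not J=0↔0): J: 4 → 4, ΔJ = +0 — ✓.
All four E1 rules are satisfied.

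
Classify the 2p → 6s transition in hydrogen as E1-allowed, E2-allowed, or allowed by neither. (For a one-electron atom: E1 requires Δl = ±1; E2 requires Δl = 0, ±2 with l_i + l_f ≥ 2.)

Δl = 0 − 1 = -1; l_i + l_f = 1.
E1 (Δl = ±1): satisfied.
E2 (Δl = 0,±2, l_i+l_f ≥ 2): not satisfied.

E1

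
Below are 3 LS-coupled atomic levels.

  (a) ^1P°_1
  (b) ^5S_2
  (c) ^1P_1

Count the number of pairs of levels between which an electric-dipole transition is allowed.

(a)–(b): forbidden (ΔS).
(a)–(c): allowed.
(b)–(c): forbidden (parity, ΔS).
Allowed pairs: 1 of 3.

1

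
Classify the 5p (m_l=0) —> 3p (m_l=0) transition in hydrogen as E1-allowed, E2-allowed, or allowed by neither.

E2

Δl = 1 − 1 = +0; l_i + l_f = 2.
Δm_l = +0.
E1 (Δl = ±1, |Δm_l| ≤ 1): not satisfied.
E2 (Δl = 0,±2, l_i+l_f ≥ 2, |Δm_l| ≤ 2): satisfied.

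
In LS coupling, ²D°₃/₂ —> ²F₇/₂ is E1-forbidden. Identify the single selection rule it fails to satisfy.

Initial level: S=1/2, L=2, J=3/2, parity odd. Final level: S=1/2, L=3, J=7/2, parity even.
ΔL = 0, ±1 (not L=0↔0): L: 2 → 3, ΔL = +1 — ok.
ΔJ = 0, ±1 (not J=0↔0): J: 3/2 → 7/2, ΔJ = +2 — fails.
Parity must change: odd → even — ok.
ΔS = 0: S: 1/2 → 1/2 — ok.

the ΔJ = 0, ±1 rule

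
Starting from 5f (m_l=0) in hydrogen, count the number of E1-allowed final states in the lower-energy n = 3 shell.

E1 requires Δl = ±1, so l_f ∈ {2, 4}; with 0 ≤ l_f ≤ n_f−1 = 2, the allowed l_f values are {2}.
For l_f = 2: m_f ∈ {m_i−1, m_i, m_i+1} ∩ [−2, 2] = {-1, 0, 1} → 3 states.
Total: 3.

3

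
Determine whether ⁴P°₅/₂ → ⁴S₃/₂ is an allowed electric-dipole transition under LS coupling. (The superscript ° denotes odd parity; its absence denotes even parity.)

Reading off the term symbols: S 3/2→3/2, L 1→0, J 5/2→3/2, parity odd→even.
ΔL = 0, ±1 (not L=0↔0): L: 1 → 0, ΔL = -1 — ✓.
ΔS = 0: S: 3/2 → 3/2 — ✓.
ΔJ = 0, ±1 (not J=0↔0): J: 5/2 → 3/2, ΔJ = -1 — ✓.
Parity must change: odd → even — ✓.
All four E1 rules are satisfied.

allowed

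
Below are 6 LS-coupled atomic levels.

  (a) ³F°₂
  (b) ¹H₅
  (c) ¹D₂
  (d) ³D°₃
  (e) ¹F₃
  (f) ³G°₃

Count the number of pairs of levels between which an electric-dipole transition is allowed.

0

(a)–(b): forbidden (ΔS, ΔL, ΔJ).
(a)–(c): forbidden (ΔS).
(a)–(d): forbidden (parity).
(a)–(e): forbidden (ΔS).
(a)–(f): forbidden (parity).
(b)–(c): forbidden (parity, ΔL, ΔJ).
(b)–(d): forbidden (ΔS, ΔL, ΔJ).
(b)–(e): forbidden (parity, ΔL, ΔJ).
(b)–(f): forbidden (ΔS, ΔJ).
(c)–(d): forbidden (ΔS).
(c)–(e): forbidden (parity).
(c)–(f): forbidden (ΔS, ΔL).
(d)–(e): forbidden (ΔS).
(d)–(f): forbidden (parity, ΔL).
(e)–(f): forbidden (ΔS).
Allowed pairs: 0 of 15.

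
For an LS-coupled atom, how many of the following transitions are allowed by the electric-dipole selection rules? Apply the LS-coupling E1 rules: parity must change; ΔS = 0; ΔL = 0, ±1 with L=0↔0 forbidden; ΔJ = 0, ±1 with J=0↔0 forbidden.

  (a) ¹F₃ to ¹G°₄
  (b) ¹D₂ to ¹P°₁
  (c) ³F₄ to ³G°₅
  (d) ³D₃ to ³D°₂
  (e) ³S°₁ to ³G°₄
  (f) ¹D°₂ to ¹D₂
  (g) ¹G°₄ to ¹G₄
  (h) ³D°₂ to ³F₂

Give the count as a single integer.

7

(a) allowed
(b) allowed
(c) allowed
(d) allowed
(e) forbidden (parity, ΔL, ΔJ fail)
(f) allowed
(g) allowed
(h) allowed
Total allowed: 7 of 8.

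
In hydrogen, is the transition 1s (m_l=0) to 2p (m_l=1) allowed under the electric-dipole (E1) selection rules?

allowed

Δl = 1 − 0 = +1; the E1 rule Δl = ±1 is satisfied.
Δm_l = 1 − (0) = +1. E1 requires Δm_l = 0, ±1: satisfied.
All E1 selection rules are satisfied.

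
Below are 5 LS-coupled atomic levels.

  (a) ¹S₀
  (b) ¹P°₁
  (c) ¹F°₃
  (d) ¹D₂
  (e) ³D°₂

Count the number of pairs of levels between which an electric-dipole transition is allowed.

3

(a)–(b): allowed.
(a)–(c): forbidden (ΔL, ΔJ).
(a)–(d): forbidden (parity, ΔL, ΔJ).
(a)–(e): forbidden (ΔS, ΔL, ΔJ).
(b)–(c): forbidden (parity, ΔL, ΔJ).
(b)–(d): allowed.
(b)–(e): forbidden (parity, ΔS).
(c)–(d): allowed.
(c)–(e): forbidden (parity, ΔS).
(d)–(e): forbidden (ΔS).
Allowed pairs: 3 of 10.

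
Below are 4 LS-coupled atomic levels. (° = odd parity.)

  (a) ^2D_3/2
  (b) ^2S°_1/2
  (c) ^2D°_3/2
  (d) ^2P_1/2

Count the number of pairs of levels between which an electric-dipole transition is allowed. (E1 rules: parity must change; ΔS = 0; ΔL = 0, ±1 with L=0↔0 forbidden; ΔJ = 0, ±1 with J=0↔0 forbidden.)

(a)–(b): forbidden (ΔL).
(a)–(c): allowed.
(a)–(d): forbidden (parity).
(b)–(c): forbidden (parity, ΔL).
(b)–(d): allowed.
(c)–(d): allowed.
Allowed pairs: 3 of 6.

3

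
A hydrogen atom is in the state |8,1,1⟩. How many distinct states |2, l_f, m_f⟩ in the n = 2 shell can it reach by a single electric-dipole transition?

1

E1 requires Δl = ±1, so l_f ∈ {0, 2}; with 0 ≤ l_f ≤ n_f−1 = 1, the allowed l_f values are {0}.
For l_f = 0: m_f ∈ {m_i−1, m_i, m_i+1} ∩ [−0, 0] = {0} → 1 state.
Total: 1.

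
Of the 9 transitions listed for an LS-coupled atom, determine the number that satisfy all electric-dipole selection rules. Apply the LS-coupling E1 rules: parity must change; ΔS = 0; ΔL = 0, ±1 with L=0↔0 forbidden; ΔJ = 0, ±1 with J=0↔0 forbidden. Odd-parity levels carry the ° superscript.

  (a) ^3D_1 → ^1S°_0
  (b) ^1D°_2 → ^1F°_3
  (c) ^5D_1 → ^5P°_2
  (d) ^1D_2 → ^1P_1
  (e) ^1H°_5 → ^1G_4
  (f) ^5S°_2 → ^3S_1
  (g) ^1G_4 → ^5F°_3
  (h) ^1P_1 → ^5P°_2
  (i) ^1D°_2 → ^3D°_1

2

(a) forbidden (ΔS, ΔL fail)
(b) forbidden (parity fails)
(c) allowed
(d) forbidden (parity fails)
(e) allowed
(f) forbidden (ΔS, ΔL fail)
(g) forbidden (ΔS fails)
(h) forbidden (ΔS fails)
(i) forbidden (parity, ΔS fail)
Total allowed: 2 of 9.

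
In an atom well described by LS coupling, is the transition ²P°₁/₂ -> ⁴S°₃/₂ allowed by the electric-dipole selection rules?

Reading off the term symbols: S 1/2→3/2, L 1→0, J 1/2→3/2, parity odd→odd.
Parity must change: odd → odd — violated.
ΔS = 0: S: 1/2 → 3/2 — violated.
ΔJ = 0, ±1 (not J=0↔0): J: 1/2 → 3/2, ΔJ = +1 — satisfied.
ΔL = 0, ±1 (not L=0↔0): L: 1 → 0, ΔL = -1 — satisfied.
Rule(s) violated: parity, ΔS.

forbidden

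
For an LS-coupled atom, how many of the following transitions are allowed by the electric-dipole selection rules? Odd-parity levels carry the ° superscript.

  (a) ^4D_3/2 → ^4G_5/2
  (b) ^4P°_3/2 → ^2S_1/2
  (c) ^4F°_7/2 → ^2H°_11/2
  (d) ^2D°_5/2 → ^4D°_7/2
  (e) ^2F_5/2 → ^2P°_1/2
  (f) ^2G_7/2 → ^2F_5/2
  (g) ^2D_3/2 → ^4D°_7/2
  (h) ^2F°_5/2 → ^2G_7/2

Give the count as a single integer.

1

(a) forbidden (parity, ΔL fail)
(b) forbidden (ΔS fails)
(c) forbidden (parity, ΔS, ΔL, ΔJ fail)
(d) forbidden (parity, ΔS fail)
(e) forbidden (ΔL, ΔJ fail)
(f) forbidden (parity fails)
(g) forbidden (ΔS, ΔJ fail)
(h) allowed
Total allowed: 1 of 8.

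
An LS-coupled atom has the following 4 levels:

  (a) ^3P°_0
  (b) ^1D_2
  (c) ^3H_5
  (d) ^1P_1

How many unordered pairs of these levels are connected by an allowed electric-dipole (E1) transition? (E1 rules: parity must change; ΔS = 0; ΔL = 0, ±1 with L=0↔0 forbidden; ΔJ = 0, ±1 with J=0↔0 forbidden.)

0

(a)–(b): forbidden (ΔS, ΔJ).
(a)–(c): forbidden (ΔL, ΔJ).
(a)–(d): forbidden (ΔS).
(b)–(c): forbidden (parity, ΔS, ΔL, ΔJ).
(b)–(d): forbidden (parity).
(c)–(d): forbidden (parity, ΔS, ΔL, ΔJ).
Allowed pairs: 0 of 6.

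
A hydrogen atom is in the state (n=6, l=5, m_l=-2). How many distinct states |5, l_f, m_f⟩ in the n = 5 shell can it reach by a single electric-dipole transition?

3

E1 requires Δl = ±1, so l_f ∈ {4, 6}; with 0 ≤ l_f ≤ n_f−1 = 4, the allowed l_f values are {4}.
For l_f = 4: m_f ∈ {m_i−1, m_i, m_i+1} ∩ [−4, 4] = {-3, -2, -1} → 3 states.
Total: 3.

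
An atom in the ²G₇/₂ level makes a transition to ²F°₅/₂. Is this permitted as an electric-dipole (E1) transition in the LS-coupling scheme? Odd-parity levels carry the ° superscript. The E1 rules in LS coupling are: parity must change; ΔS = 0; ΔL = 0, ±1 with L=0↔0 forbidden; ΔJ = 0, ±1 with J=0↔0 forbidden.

allowed

Initial level: S=1/2, L=4, J=7/2, parity even. Final level: S=1/2, L=3, J=5/2, parity odd.
Parity must change: even → odd — satisfied.
ΔS = 0: S: 1/2 → 1/2 — satisfied.
ΔL = 0, ±1 (not L=0↔0): L: 4 → 3, ΔL = -1 — satisfied.
ΔJ = 0, ±1 (not J=0↔0): J: 7/2 → 5/2, ΔJ = -1 — satisfied.
All four E1 rules are satisfied.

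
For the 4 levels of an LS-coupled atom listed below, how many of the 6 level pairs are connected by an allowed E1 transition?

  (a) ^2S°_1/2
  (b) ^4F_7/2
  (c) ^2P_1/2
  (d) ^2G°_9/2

1

(a)–(b): forbidden (ΔS, ΔL, ΔJ).
(a)–(c): allowed.
(a)–(d): forbidden (parity, ΔL, ΔJ).
(b)–(c): forbidden (parity, ΔS, ΔL, ΔJ).
(b)–(d): forbidden (ΔS).
(c)–(d): forbidden (ΔL, ΔJ).
Allowed pairs: 1 of 6.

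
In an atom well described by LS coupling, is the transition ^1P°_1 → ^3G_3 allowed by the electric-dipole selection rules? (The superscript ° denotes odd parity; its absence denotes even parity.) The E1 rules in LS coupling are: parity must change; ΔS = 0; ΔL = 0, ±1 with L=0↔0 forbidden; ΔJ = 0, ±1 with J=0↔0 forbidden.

forbidden

Parity must change: odd → even — satisfied.
ΔL = 0, ±1 (not L=0↔0): L: 1 → 4, ΔL = +3 — violated.
ΔS = 0: S: 0 → 1 — violated.
ΔJ = 0, ±1 (not J=0↔0): J: 1 → 3, ΔJ = +2 — violated.
Rule(s) violated: ΔS, ΔL, ΔJ.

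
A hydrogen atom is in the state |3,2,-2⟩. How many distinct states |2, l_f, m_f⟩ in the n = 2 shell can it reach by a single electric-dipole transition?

1

E1 requires Δl = ±1, so l_f ∈ {1, 3}; with 0 ≤ l_f ≤ n_f−1 = 1, the allowed l_f values are {1}.
For l_f = 1: m_f ∈ {m_i−1, m_i, m_i+1} ∩ [−1, 1] = {-1} → 1 state.
Total: 1.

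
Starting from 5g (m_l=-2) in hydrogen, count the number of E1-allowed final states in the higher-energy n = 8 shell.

6

E1 requires Δl = ±1, so l_f ∈ {3, 5}; with 0 ≤ l_f ≤ n_f−1 = 7, the allowed l_f values are {3, 5}.
For l_f = 3: m_f ∈ {m_i−1, m_i, m_i+1} ∩ [−3, 3] = {-3, -2, -1} → 3 states.
For l_f = 5: m_f ∈ {m_i−1, m_i, m_i+1} ∩ [−5, 5] = {-3, -2, -1} → 3 states.
Total: 6.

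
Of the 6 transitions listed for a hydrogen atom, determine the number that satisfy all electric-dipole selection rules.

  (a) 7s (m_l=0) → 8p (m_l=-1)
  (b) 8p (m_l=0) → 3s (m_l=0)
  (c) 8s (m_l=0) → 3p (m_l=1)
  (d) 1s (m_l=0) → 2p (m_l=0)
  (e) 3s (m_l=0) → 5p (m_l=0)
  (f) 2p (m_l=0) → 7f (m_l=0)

(a) allowed
(b) allowed
(c) allowed
(d) allowed
(e) allowed
(f) forbidden — Δl = +2 (E1 requires Δl = ±1)
Total allowed: 5 of 6.

5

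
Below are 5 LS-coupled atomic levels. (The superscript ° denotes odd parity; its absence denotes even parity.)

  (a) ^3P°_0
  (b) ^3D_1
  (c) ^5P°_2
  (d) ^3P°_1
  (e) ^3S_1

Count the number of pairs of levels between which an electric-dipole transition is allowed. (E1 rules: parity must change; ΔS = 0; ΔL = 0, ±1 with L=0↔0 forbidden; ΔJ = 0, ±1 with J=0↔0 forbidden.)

4

(a)–(b): allowed.
(a)–(c): forbidden (parity, ΔS, ΔJ).
(a)–(d): forbidden (parity).
(a)–(e): allowed.
(b)–(c): forbidden (ΔS).
(b)–(d): allowed.
(b)–(e): forbidden (parity, ΔL).
(c)–(d): forbidden (parity, ΔS).
(c)–(e): forbidden (ΔS).
(d)–(e): allowed.
Allowed pairs: 4 of 10.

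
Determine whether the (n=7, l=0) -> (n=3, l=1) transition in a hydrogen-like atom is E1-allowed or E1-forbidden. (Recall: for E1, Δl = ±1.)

Δl = 1 − 0 = +1; the E1 rule Δl = ±1 is satisfied.
All E1 selection rules are satisfied.

allowed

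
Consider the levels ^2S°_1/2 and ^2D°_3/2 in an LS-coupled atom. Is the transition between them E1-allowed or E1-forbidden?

Initial level: S=1/2, L=0, J=1/2, parity odd. Final level: S=1/2, L=2, J=3/2, parity odd.
ΔL = 0, ±1 (not L=0↔0): L: 0 → 2, ΔL = +2 — ✗.
ΔS = 0: S: 1/2 → 1/2 — ✓.
Parity must change: odd → odd — ✗.
ΔJ = 0, ±1 (not J=0↔0): J: 1/2 → 3/2, ΔJ = +1 — ✓.
Rule(s) violated: parity, ΔL.

forbidden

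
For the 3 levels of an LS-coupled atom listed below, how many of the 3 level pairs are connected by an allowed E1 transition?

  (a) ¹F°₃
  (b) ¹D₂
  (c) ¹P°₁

2

(a)–(b): allowed.
(a)–(c): forbidden (parity, ΔL, ΔJ).
(b)–(c): allowed.
Allowed pairs: 2 of 3.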